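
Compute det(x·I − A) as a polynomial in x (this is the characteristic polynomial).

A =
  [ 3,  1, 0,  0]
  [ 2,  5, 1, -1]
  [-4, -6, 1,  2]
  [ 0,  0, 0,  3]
x^4 - 12*x^3 + 54*x^2 - 108*x + 81

Expanding det(x·I − A) (e.g. by cofactor expansion or by noting that A is similar to its Jordan form J, which has the same characteristic polynomial as A) gives
  χ_A(x) = x^4 - 12*x^3 + 54*x^2 - 108*x + 81
which factors as (x - 3)^4. The eigenvalues (with algebraic multiplicities) are λ = 3 with multiplicity 4.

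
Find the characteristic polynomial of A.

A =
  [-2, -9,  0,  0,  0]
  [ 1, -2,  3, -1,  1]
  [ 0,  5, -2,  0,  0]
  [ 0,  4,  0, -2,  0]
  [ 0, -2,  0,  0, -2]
x^5 + 10*x^4 + 40*x^3 + 80*x^2 + 80*x + 32

Expanding det(x·I − A) (e.g. by cofactor expansion or by noting that A is similar to its Jordan form J, which has the same characteristic polynomial as A) gives
  χ_A(x) = x^5 + 10*x^4 + 40*x^3 + 80*x^2 + 80*x + 32
which factors as (x + 2)^5. The eigenvalues (with algebraic multiplicities) are λ = -2 with multiplicity 5.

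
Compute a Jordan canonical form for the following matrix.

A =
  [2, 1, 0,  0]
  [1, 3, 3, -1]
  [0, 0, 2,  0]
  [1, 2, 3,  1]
J_3(2) ⊕ J_1(2)

The characteristic polynomial is
  det(x·I − A) = x^4 - 8*x^3 + 24*x^2 - 32*x + 16 = (x - 2)^4

Eigenvalues and multiplicities (the geometric multiplicity of λ is n − rank(A − λI), which equals the number of Jordan blocks for λ):
  λ = 2: algebraic multiplicity = 4, geometric multiplicity = 2

Determining the block sizes for each eigenvalue:
  λ = 2: with am = 4 and gm = 2, the partition is not yet determined (e.g. several partitions of 4 into 2 parts exist). Let N = A − (2)·I. Computing rank(N^1) = 2, rank(N^2) = 1, rank(N^3) = 0; the number of blocks of size ≥ j is rank(N^{j−1}) − rank(N^j), giving [2, 1, 1]. So we have 1 block(s) of size 3, 1 block(s) of size 1 → block sizes [3, 1]

Assembling the blocks gives a Jordan form
J =
  [2, 1, 0, 0]
  [0, 2, 1, 0]
  [0, 0, 2, 0]
  [0, 0, 0, 2]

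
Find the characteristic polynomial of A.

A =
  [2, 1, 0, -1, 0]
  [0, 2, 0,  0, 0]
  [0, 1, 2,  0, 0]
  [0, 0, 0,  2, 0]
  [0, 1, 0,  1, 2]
x^5 - 10*x^4 + 40*x^3 - 80*x^2 + 80*x - 32

Expanding det(x·I − A) (e.g. by cofactor expansion or by noting that A is similar to its Jordan form J, which has the same characteristic polynomial as A) gives
  χ_A(x) = x^5 - 10*x^4 + 40*x^3 - 80*x^2 + 80*x - 32
which factors as (x - 2)^5. The eigenvalues (with algebraic multiplicities) are λ = 2 with multiplicity 5.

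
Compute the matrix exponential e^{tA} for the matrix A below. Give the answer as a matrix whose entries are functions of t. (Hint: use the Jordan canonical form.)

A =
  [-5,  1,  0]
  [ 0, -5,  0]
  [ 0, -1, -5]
e^{tA} =
  [exp(-5*t), t*exp(-5*t), 0]
  [0, exp(-5*t), 0]
  [0, -t*exp(-5*t), exp(-5*t)]

Strategy: write A = P · J · P⁻¹ where J is a Jordan canonical form, so e^{tA} = P · e^{tJ} · P⁻¹, and e^{tJ} can be computed block-by-block.

A has Jordan form
J =
  [-5,  1,  0]
  [ 0, -5,  0]
  [ 0,  0, -5]
(up to reordering of blocks).

Per-block formulas:
  For a 1×1 block at λ = -5: exp(t · [-5]) = [e^(-5t)].
  For a 2×2 Jordan block J_2(-5): exp(t · J_2(-5)) = e^(-5t)·(I + t·N), where N is the 2×2 nilpotent shift.

After assembling e^{tJ} and conjugating by P, we get:

e^{tA} =
  [exp(-5*t), t*exp(-5*t), 0]
  [0, exp(-5*t), 0]
  [0, -t*exp(-5*t), exp(-5*t)]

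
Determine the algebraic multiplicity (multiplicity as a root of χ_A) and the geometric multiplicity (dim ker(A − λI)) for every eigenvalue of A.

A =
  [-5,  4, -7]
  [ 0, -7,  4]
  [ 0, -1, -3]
λ = -5: alg = 3, geom = 1

Step 1 — factor the characteristic polynomial to read off the algebraic multiplicities:
  χ_A(x) = (x + 5)^3

Step 2 — compute geometric multiplicities via the rank-nullity identity g(λ) = n − rank(A − λI):
  rank(A − (-5)·I) = 2, so dim ker(A − (-5)·I) = n − 2 = 1

Summary:
  λ = -5: algebraic multiplicity = 3, geometric multiplicity = 1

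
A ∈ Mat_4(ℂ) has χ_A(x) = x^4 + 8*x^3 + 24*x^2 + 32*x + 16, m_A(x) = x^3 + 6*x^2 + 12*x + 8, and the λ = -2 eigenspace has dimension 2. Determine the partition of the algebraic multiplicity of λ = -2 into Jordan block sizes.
Block sizes for λ = -2: [3, 1]

Step 1 — from the characteristic polynomial, algebraic multiplicity of λ = -2 is 4. From dim ker(A − (-2)·I) = 2, there are exactly 2 Jordan blocks for λ = -2.
Step 2 — from the minimal polynomial, the factor (x + 2)^3 tells us the largest block for λ = -2 has size 3.
Step 3 — with total size 4, 2 blocks, and largest block 3, the block sizes (in nonincreasing order) are [3, 1].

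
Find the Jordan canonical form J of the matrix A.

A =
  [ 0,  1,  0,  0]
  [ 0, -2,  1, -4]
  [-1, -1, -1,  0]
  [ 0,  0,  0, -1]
J_3(-1) ⊕ J_1(-1)

The characteristic polynomial is
  det(x·I − A) = x^4 + 4*x^3 + 6*x^2 + 4*x + 1 = (x + 1)^4

Eigenvalues and multiplicities (the geometric multiplicity of λ is n − rank(A − λI), which equals the number of Jordan blocks for λ):
  λ = -1: algebraic multiplicity = 4, geometric multiplicity = 2

Determining the block sizes for each eigenvalue:
  λ = -1: with am = 4 and gm = 2, the partition is not yet determined (e.g. several partitions of 4 into 2 parts exist). Let N = A − (-1)·I. Computing rank(N^1) = 2, rank(N^2) = 1, rank(N^3) = 0; the number of blocks of size ≥ j is rank(N^{j−1}) − rank(N^j), giving [2, 1, 1]. So we have 1 block(s) of size 3, 1 block(s) of size 1 → block sizes [3, 1]

Assembling the blocks gives a Jordan form
J =
  [-1,  1,  0,  0]
  [ 0, -1,  1,  0]
  [ 0,  0, -1,  0]
  [ 0,  0,  0, -1]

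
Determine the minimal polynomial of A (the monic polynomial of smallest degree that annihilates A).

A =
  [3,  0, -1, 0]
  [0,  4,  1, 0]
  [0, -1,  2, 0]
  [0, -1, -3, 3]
x^3 - 9*x^2 + 27*x - 27

The characteristic polynomial is χ_A(x) = (x - 3)^4, so the eigenvalues are known. The minimal polynomial is
  m_A(x) = Π_λ (x − λ)^{k_λ}
where k_λ is the size of the *largest* Jordan block for λ (equivalently, the smallest k with (A − λI)^k v = 0 for every generalised eigenvector v of λ).

  λ = 3: largest Jordan block has size 3, contributing (x − 3)^3

So m_A(x) = (x - 3)^3 = x^3 - 9*x^2 + 27*x - 27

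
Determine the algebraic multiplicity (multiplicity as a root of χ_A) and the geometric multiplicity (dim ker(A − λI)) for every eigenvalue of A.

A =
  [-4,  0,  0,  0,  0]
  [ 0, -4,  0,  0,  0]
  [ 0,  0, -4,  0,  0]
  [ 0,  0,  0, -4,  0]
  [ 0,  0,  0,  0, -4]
λ = -4: alg = 5, geom = 5

Step 1 — factor the characteristic polynomial to read off the algebraic multiplicities:
  χ_A(x) = (x + 4)^5

Step 2 — compute geometric multiplicities via the rank-nullity identity g(λ) = n − rank(A − λI):
  rank(A − (-4)·I) = 0, so dim ker(A − (-4)·I) = n − 0 = 5

Summary:
  λ = -4: algebraic multiplicity = 5, geometric multiplicity = 5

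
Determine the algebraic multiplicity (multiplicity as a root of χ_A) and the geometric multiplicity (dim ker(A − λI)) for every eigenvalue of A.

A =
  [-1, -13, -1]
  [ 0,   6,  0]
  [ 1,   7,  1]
λ = 0: alg = 2, geom = 1; λ = 6: alg = 1, geom = 1

Step 1 — factor the characteristic polynomial to read off the algebraic multiplicities:
  χ_A(x) = x^2*(x - 6)

Step 2 — compute geometric multiplicities via the rank-nullity identity g(λ) = n − rank(A − λI):
  rank(A − (0)·I) = 2, so dim ker(A − (0)·I) = n − 2 = 1
  rank(A − (6)·I) = 2, so dim ker(A − (6)·I) = n − 2 = 1

Summary:
  λ = 0: algebraic multiplicity = 2, geometric multiplicity = 1
  λ = 6: algebraic multiplicity = 1, geometric multiplicity = 1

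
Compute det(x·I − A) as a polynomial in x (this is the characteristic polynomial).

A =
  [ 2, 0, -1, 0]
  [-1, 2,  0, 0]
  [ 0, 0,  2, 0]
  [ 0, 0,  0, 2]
x^4 - 8*x^3 + 24*x^2 - 32*x + 16

Expanding det(x·I − A) (e.g. by cofactor expansion or by noting that A is similar to its Jordan form J, which has the same characteristic polynomial as A) gives
  χ_A(x) = x^4 - 8*x^3 + 24*x^2 - 32*x + 16
which factors as (x - 2)^4. The eigenvalues (with algebraic multiplicities) are λ = 2 with multiplicity 4.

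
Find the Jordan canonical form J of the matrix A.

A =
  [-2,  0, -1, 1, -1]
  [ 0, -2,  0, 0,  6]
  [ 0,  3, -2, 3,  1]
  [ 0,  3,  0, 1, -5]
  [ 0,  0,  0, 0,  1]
J_2(-2) ⊕ J_1(-2) ⊕ J_2(1)

The characteristic polynomial is
  det(x·I − A) = x^5 + 4*x^4 + x^3 - 10*x^2 - 4*x + 8 = (x - 1)^2*(x + 2)^3

Eigenvalues and multiplicities (the geometric multiplicity of λ is n − rank(A − λI), which equals the number of Jordan blocks for λ):
  λ = -2: algebraic multiplicity = 3, geometric multiplicity = 2
  λ = 1: algebraic multiplicity = 2, geometric multiplicity = 1

Determining the block sizes for each eigenvalue:
  λ = -2: 2 blocks summing to 3 forces exactly one block of size 2 and the rest size 1 → block sizes [2, 1]
  λ = 1: one block (gm = 1), so the single block has size am = 2 → block sizes [2]

Assembling the blocks gives a Jordan form
J =
  [-2,  1,  0, 0, 0]
  [ 0, -2,  0, 0, 0]
  [ 0,  0, -2, 0, 0]
  [ 0,  0,  0, 1, 1]
  [ 0,  0,  0, 0, 1]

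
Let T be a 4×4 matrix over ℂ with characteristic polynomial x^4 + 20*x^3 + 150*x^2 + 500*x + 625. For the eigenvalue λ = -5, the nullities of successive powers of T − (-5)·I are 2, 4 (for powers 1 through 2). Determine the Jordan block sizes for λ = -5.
Block sizes for λ = -5: [2, 2]

From the dimensions of kernels of powers, the number of Jordan blocks of size at least j is d_j − d_{j−1} where d_j = dim ker(N^j) (with d_0 = 0). Computing the differences gives [2, 2].
The number of blocks of size exactly k is (#blocks of size ≥ k) − (#blocks of size ≥ k + 1), so the partition is: 2 block(s) of size 2.
In nonincreasing order the block sizes are [2, 2].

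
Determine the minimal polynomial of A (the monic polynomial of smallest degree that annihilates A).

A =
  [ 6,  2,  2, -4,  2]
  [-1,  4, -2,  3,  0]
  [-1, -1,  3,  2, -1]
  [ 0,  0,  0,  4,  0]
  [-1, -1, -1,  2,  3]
x^3 - 12*x^2 + 48*x - 64

The characteristic polynomial is χ_A(x) = (x - 4)^5, so the eigenvalues are known. The minimal polynomial is
  m_A(x) = Π_λ (x − λ)^{k_λ}
where k_λ is the size of the *largest* Jordan block for λ (equivalently, the smallest k with (A − λI)^k v = 0 for every generalised eigenvector v of λ).

  λ = 4: largest Jordan block has size 3, contributing (x − 4)^3

So m_A(x) = (x - 4)^3 = x^3 - 12*x^2 + 48*x - 64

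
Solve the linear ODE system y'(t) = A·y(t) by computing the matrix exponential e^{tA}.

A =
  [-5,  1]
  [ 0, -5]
e^{tA} =
  [exp(-5*t), t*exp(-5*t)]
  [0, exp(-5*t)]

Strategy: write A = P · J · P⁻¹ where J is a Jordan canonical form, so e^{tA} = P · e^{tJ} · P⁻¹, and e^{tJ} can be computed block-by-block.

A has Jordan form
J =
  [-5,  1]
  [ 0, -5]
(up to reordering of blocks).

Per-block formulas:
  For a 2×2 Jordan block J_2(-5): exp(t · J_2(-5)) = e^(-5t)·(I + t·N), where N is the 2×2 nilpotent shift.

After assembling e^{tJ} and conjugating by P, we get:

e^{tA} =
  [exp(-5*t), t*exp(-5*t)]
  [0, exp(-5*t)]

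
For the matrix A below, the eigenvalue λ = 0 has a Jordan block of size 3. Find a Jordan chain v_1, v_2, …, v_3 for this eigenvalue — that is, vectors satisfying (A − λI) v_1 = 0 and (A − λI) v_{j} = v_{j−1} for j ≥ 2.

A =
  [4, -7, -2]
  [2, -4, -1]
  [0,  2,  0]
A Jordan chain for λ = 0 of length 3:
v_1 = (2, 0, 4)ᵀ
v_2 = (4, 2, 0)ᵀ
v_3 = (1, 0, 0)ᵀ

Let N = A − (0)·I. We want v_3 with N^3 v_3 = 0 but N^2 v_3 ≠ 0; then v_{j-1} := N · v_j for j = 3, …, 2.

Pick v_3 = (1, 0, 0)ᵀ.
Then v_2 = N · v_3 = (4, 2, 0)ᵀ.
Then v_1 = N · v_2 = (2, 0, 4)ᵀ.

Sanity check: (A − (0)·I) v_1 = (0, 0, 0)ᵀ = 0. ✓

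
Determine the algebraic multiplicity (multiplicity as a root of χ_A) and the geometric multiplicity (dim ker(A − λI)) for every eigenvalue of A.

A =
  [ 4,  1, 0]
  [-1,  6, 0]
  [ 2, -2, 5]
λ = 5: alg = 3, geom = 2

Step 1 — factor the characteristic polynomial to read off the algebraic multiplicities:
  χ_A(x) = (x - 5)^3

Step 2 — compute geometric multiplicities via the rank-nullity identity g(λ) = n − rank(A − λI):
  rank(A − (5)·I) = 1, so dim ker(A − (5)·I) = n − 1 = 2

Summary:
  λ = 5: algebraic multiplicity = 3, geometric multiplicity = 2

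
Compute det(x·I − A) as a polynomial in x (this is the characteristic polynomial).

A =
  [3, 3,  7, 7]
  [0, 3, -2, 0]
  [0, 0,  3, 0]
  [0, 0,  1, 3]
x^4 - 12*x^3 + 54*x^2 - 108*x + 81

Expanding det(x·I − A) (e.g. by cofactor expansion or by noting that A is similar to its Jordan form J, which has the same characteristic polynomial as A) gives
  χ_A(x) = x^4 - 12*x^3 + 54*x^2 - 108*x + 81
which factors as (x - 3)^4. The eigenvalues (with algebraic multiplicities) are λ = 3 with multiplicity 4.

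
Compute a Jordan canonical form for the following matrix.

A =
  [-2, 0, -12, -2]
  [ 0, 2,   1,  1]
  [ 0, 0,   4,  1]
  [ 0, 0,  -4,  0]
J_1(-2) ⊕ J_3(2)

The characteristic polynomial is
  det(x·I − A) = x^4 - 4*x^3 + 16*x - 16 = (x - 2)^3*(x + 2)

Eigenvalues and multiplicities (the geometric multiplicity of λ is n − rank(A − λI), which equals the number of Jordan blocks for λ):
  λ = -2: algebraic multiplicity = 1, geometric multiplicity = 1
  λ = 2: algebraic multiplicity = 3, geometric multiplicity = 1

Determining the block sizes for each eigenvalue:
  λ = -2: one block (gm = 1), so the single block has size am = 1 → block sizes [1]
  λ = 2: one block (gm = 1), so the single block has size am = 3 → block sizes [3]

Assembling the blocks gives a Jordan form
J =
  [-2, 0, 0, 0]
  [ 0, 2, 1, 0]
  [ 0, 0, 2, 1]
  [ 0, 0, 0, 2]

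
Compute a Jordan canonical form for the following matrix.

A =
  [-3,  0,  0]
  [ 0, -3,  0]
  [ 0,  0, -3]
J_1(-3) ⊕ J_1(-3) ⊕ J_1(-3)

The characteristic polynomial is
  det(x·I − A) = x^3 + 9*x^2 + 27*x + 27 = (x + 3)^3

Eigenvalues and multiplicities (the geometric multiplicity of λ is n − rank(A − λI), which equals the number of Jordan blocks for λ):
  λ = -3: algebraic multiplicity = 3, geometric multiplicity = 3

Determining the block sizes for each eigenvalue:
  λ = -3: gm = am = 3, so every block has size 1 → block sizes [1, 1, 1]

Assembling the blocks gives a Jordan form
J =
  [-3,  0,  0]
  [ 0, -3,  0]
  [ 0,  0, -3]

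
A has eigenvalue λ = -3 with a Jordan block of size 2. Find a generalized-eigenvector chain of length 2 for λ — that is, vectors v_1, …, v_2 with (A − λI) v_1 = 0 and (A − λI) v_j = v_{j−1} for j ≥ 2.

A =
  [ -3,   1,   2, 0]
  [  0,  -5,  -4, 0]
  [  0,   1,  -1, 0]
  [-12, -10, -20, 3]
A Jordan chain for λ = -3 of length 2:
v_1 = (-1, 2, -1, -2)ᵀ
v_2 = (1, -1, 0, 0)ᵀ

Let N = A − (-3)·I. We want v_2 with N^2 v_2 = 0 but N^1 v_2 ≠ 0; then v_{j-1} := N · v_j for j = 2, …, 2.

Pick v_2 = (1, -1, 0, 0)ᵀ.
Then v_1 = N · v_2 = (-1, 2, -1, -2)ᵀ.

Sanity check: (A − (-3)·I) v_1 = (0, 0, 0, 0)ᵀ = 0. ✓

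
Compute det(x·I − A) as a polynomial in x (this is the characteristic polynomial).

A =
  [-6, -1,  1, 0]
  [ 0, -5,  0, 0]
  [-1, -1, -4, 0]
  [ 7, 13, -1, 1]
x^4 + 14*x^3 + 60*x^2 + 50*x - 125

Expanding det(x·I − A) (e.g. by cofactor expansion or by noting that A is similar to its Jordan form J, which has the same characteristic polynomial as A) gives
  χ_A(x) = x^4 + 14*x^3 + 60*x^2 + 50*x - 125
which factors as (x - 1)*(x + 5)^3. The eigenvalues (with algebraic multiplicities) are λ = -5 with multiplicity 3, λ = 1 with multiplicity 1.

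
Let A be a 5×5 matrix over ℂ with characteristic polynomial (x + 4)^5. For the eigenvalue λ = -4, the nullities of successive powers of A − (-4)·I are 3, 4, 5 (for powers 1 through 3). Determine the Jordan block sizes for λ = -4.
Block sizes for λ = -4: [3, 1, 1]

From the dimensions of kernels of powers, the number of Jordan blocks of size at least j is d_j − d_{j−1} where d_j = dim ker(N^j) (with d_0 = 0). Computing the differences gives [3, 1, 1].
The number of blocks of size exactly k is (#blocks of size ≥ k) − (#blocks of size ≥ k + 1), so the partition is: 2 block(s) of size 1, 1 block(s) of size 3.
In nonincreasing order the block sizes are [3, 1, 1].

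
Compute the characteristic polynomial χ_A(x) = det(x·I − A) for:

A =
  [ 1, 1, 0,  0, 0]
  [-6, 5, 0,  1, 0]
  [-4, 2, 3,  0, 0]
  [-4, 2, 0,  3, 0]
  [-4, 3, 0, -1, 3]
x^5 - 15*x^4 + 90*x^3 - 270*x^2 + 405*x - 243

Expanding det(x·I − A) (e.g. by cofactor expansion or by noting that A is similar to its Jordan form J, which has the same characteristic polynomial as A) gives
  χ_A(x) = x^5 - 15*x^4 + 90*x^3 - 270*x^2 + 405*x - 243
which factors as (x - 3)^5. The eigenvalues (with algebraic multiplicities) are λ = 3 with multiplicity 5.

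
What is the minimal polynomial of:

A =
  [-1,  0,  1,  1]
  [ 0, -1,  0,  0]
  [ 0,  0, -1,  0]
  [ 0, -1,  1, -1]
x^3 + 3*x^2 + 3*x + 1

The characteristic polynomial is χ_A(x) = (x + 1)^4, so the eigenvalues are known. The minimal polynomial is
  m_A(x) = Π_λ (x − λ)^{k_λ}
where k_λ is the size of the *largest* Jordan block for λ (equivalently, the smallest k with (A − λI)^k v = 0 for every generalised eigenvector v of λ).

  λ = -1: largest Jordan block has size 3, contributing (x + 1)^3

So m_A(x) = (x + 1)^3 = x^3 + 3*x^2 + 3*x + 1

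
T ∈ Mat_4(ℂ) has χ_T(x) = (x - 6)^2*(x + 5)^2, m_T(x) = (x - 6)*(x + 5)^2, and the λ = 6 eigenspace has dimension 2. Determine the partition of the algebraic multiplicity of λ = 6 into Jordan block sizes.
Block sizes for λ = 6: [1, 1]

Step 1 — from the characteristic polynomial, algebraic multiplicity of λ = 6 is 2. From dim ker(T − (6)·I) = 2, there are exactly 2 Jordan blocks for λ = 6.
Step 2 — from the minimal polynomial, the factor (x − 6) tells us the largest block for λ = 6 has size 1.
Step 3 — with total size 2, 2 blocks, and largest block 1, the block sizes (in nonincreasing order) are [1, 1].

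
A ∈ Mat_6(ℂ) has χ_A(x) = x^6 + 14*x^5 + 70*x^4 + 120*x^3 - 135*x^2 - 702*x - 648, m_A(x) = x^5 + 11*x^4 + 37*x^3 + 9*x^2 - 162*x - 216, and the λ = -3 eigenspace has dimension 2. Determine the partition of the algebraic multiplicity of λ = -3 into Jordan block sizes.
Block sizes for λ = -3: [3, 1]

Step 1 — from the characteristic polynomial, algebraic multiplicity of λ = -3 is 4. From dim ker(A − (-3)·I) = 2, there are exactly 2 Jordan blocks for λ = -3.
Step 2 — from the minimal polynomial, the factor (x + 3)^3 tells us the largest block for λ = -3 has size 3.
Step 3 — with total size 4, 2 blocks, and largest block 3, the block sizes (in nonincreasing order) are [3, 1].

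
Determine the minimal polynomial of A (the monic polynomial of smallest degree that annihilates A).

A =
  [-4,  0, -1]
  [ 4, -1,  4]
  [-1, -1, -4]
x^3 + 9*x^2 + 27*x + 27

The characteristic polynomial is χ_A(x) = (x + 3)^3, so the eigenvalues are known. The minimal polynomial is
  m_A(x) = Π_λ (x − λ)^{k_λ}
where k_λ is the size of the *largest* Jordan block for λ (equivalently, the smallest k with (A − λI)^k v = 0 for every generalised eigenvector v of λ).

  λ = -3: largest Jordan block has size 3, contributing (x + 3)^3

So m_A(x) = (x + 3)^3 = x^3 + 9*x^2 + 27*x + 27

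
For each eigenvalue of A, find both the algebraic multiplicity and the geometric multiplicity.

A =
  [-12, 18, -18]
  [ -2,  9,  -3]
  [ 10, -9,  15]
λ = 0: alg = 1, geom = 1; λ = 6: alg = 2, geom = 1

Step 1 — factor the characteristic polynomial to read off the algebraic multiplicities:
  χ_A(x) = x*(x - 6)^2

Step 2 — compute geometric multiplicities via the rank-nullity identity g(λ) = n − rank(A − λI):
  rank(A − (0)·I) = 2, so dim ker(A − (0)·I) = n − 2 = 1
  rank(A − (6)·I) = 2, so dim ker(A − (6)·I) = n − 2 = 1

Summary:
  λ = 0: algebraic multiplicity = 1, geometric multiplicity = 1
  λ = 6: algebraic multiplicity = 2, geometric multiplicity = 1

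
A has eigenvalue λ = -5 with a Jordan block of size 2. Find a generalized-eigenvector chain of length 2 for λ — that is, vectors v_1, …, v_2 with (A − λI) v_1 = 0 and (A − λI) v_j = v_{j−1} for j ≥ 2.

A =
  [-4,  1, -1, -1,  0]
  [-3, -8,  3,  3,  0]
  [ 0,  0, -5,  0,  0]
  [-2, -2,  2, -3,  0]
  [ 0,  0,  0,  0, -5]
A Jordan chain for λ = -5 of length 2:
v_1 = (1, -3, 0, -2, 0)ᵀ
v_2 = (1, 0, 0, 0, 0)ᵀ

Let N = A − (-5)·I. We want v_2 with N^2 v_2 = 0 but N^1 v_2 ≠ 0; then v_{j-1} := N · v_j for j = 2, …, 2.

Pick v_2 = (1, 0, 0, 0, 0)ᵀ.
Then v_1 = N · v_2 = (1, -3, 0, -2, 0)ᵀ.

Sanity check: (A − (-5)·I) v_1 = (0, 0, 0, 0, 0)ᵀ = 0. ✓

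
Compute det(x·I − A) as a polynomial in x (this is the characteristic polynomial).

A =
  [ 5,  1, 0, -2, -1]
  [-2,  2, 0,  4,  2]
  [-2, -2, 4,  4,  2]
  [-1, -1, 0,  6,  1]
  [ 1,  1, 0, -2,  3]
x^5 - 20*x^4 + 160*x^3 - 640*x^2 + 1280*x - 1024

Expanding det(x·I − A) (e.g. by cofactor expansion or by noting that A is similar to its Jordan form J, which has the same characteristic polynomial as A) gives
  χ_A(x) = x^5 - 20*x^4 + 160*x^3 - 640*x^2 + 1280*x - 1024
which factors as (x - 4)^5. The eigenvalues (with algebraic multiplicities) are λ = 4 with multiplicity 5.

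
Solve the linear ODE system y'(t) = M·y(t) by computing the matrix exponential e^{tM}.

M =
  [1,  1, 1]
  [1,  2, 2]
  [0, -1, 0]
e^{tM} =
  [t^2*exp(t)/2 + exp(t), t*exp(t), t^2*exp(t)/2 + t*exp(t)]
  [t^2*exp(t)/2 + t*exp(t), t*exp(t) + exp(t), t^2*exp(t)/2 + 2*t*exp(t)]
  [-t^2*exp(t)/2, -t*exp(t), -t^2*exp(t)/2 - t*exp(t) + exp(t)]

Strategy: write M = P · J · P⁻¹ where J is a Jordan canonical form, so e^{tM} = P · e^{tJ} · P⁻¹, and e^{tJ} can be computed block-by-block.

M has Jordan form
J =
  [1, 1, 0]
  [0, 1, 1]
  [0, 0, 1]
(up to reordering of blocks).

Per-block formulas:
  For a 3×3 Jordan block J_3(1): exp(t · J_3(1)) = e^(1t)·(I + t·N + (t^2/2)·N^2), where N is the 3×3 nilpotent shift.

After assembling e^{tJ} and conjugating by P, we get:

e^{tM} =
  [t^2*exp(t)/2 + exp(t), t*exp(t), t^2*exp(t)/2 + t*exp(t)]
  [t^2*exp(t)/2 + t*exp(t), t*exp(t) + exp(t), t^2*exp(t)/2 + 2*t*exp(t)]
  [-t^2*exp(t)/2, -t*exp(t), -t^2*exp(t)/2 - t*exp(t) + exp(t)]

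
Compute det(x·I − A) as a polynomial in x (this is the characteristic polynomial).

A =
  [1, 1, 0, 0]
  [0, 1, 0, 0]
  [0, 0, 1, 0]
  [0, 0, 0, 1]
x^4 - 4*x^3 + 6*x^2 - 4*x + 1

Expanding det(x·I − A) (e.g. by cofactor expansion or by noting that A is similar to its Jordan form J, which has the same characteristic polynomial as A) gives
  χ_A(x) = x^4 - 4*x^3 + 6*x^2 - 4*x + 1
which factors as (x - 1)^4. The eigenvalues (with algebraic multiplicities) are λ = 1 with multiplicity 4.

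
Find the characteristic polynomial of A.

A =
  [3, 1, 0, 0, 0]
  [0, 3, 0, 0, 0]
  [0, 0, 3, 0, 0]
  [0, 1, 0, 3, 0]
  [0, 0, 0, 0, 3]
x^5 - 15*x^4 + 90*x^3 - 270*x^2 + 405*x - 243

Expanding det(x·I − A) (e.g. by cofactor expansion or by noting that A is similar to its Jordan form J, which has the same characteristic polynomial as A) gives
  χ_A(x) = x^5 - 15*x^4 + 90*x^3 - 270*x^2 + 405*x - 243
which factors as (x - 3)^5. The eigenvalues (with algebraic multiplicities) are λ = 3 with multiplicity 5.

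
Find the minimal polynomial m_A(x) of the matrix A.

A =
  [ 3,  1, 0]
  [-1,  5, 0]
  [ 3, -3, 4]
x^2 - 8*x + 16

The characteristic polynomial is χ_A(x) = (x - 4)^3, so the eigenvalues are known. The minimal polynomial is
  m_A(x) = Π_λ (x − λ)^{k_λ}
where k_λ is the size of the *largest* Jordan block for λ (equivalently, the smallest k with (A − λI)^k v = 0 for every generalised eigenvector v of λ).

  λ = 4: largest Jordan block has size 2, contributing (x − 4)^2

So m_A(x) = (x - 4)^2 = x^2 - 8*x + 16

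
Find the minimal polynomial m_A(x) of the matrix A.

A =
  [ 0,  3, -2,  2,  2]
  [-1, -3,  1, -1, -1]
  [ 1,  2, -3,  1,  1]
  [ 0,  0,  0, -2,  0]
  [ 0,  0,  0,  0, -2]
x^3 + 6*x^2 + 12*x + 8

The characteristic polynomial is χ_A(x) = (x + 2)^5, so the eigenvalues are known. The minimal polynomial is
  m_A(x) = Π_λ (x − λ)^{k_λ}
where k_λ is the size of the *largest* Jordan block for λ (equivalently, the smallest k with (A − λI)^k v = 0 for every generalised eigenvector v of λ).

  λ = -2: largest Jordan block has size 3, contributing (x + 2)^3

So m_A(x) = (x + 2)^3 = x^3 + 6*x^2 + 12*x + 8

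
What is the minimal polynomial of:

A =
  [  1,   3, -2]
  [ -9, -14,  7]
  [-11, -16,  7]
x^3 + 6*x^2 + 12*x + 8

The characteristic polynomial is χ_A(x) = (x + 2)^3, so the eigenvalues are known. The minimal polynomial is
  m_A(x) = Π_λ (x − λ)^{k_λ}
where k_λ is the size of the *largest* Jordan block for λ (equivalently, the smallest k with (A − λI)^k v = 0 for every generalised eigenvector v of λ).

  λ = -2: largest Jordan block has size 3, contributing (x + 2)^3

So m_A(x) = (x + 2)^3 = x^3 + 6*x^2 + 12*x + 8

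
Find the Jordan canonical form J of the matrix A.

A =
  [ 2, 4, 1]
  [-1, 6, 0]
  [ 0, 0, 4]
J_3(4)

The characteristic polynomial is
  det(x·I − A) = x^3 - 12*x^2 + 48*x - 64 = (x - 4)^3

Eigenvalues and multiplicities (the geometric multiplicity of λ is n − rank(A − λI), which equals the number of Jordan blocks for λ):
  λ = 4: algebraic multiplicity = 3, geometric multiplicity = 1

Determining the block sizes for each eigenvalue:
  λ = 4: one block (gm = 1), so the single block has size am = 3 → block sizes [3]

Assembling the blocks gives a Jordan form
J =
  [4, 1, 0]
  [0, 4, 1]
  [0, 0, 4]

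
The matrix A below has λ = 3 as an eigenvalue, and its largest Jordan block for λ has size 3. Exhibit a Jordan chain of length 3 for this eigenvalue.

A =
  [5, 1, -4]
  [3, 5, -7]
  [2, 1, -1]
A Jordan chain for λ = 3 of length 3:
v_1 = (-1, -2, -1)ᵀ
v_2 = (2, 3, 2)ᵀ
v_3 = (1, 0, 0)ᵀ

Let N = A − (3)·I. We want v_3 with N^3 v_3 = 0 but N^2 v_3 ≠ 0; then v_{j-1} := N · v_j for j = 3, …, 2.

Pick v_3 = (1, 0, 0)ᵀ.
Then v_2 = N · v_3 = (2, 3, 2)ᵀ.
Then v_1 = N · v_2 = (-1, -2, -1)ᵀ.

Sanity check: (A − (3)·I) v_1 = (0, 0, 0)ᵀ = 0. ✓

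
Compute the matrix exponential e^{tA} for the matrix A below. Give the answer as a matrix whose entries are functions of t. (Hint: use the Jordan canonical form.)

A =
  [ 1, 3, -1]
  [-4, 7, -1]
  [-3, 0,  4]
e^{tA} =
  [-3*t*exp(4*t) + exp(4*t), 3*t*exp(4*t), -t*exp(4*t)]
  [3*t^2*exp(4*t)/2 - 4*t*exp(4*t), -3*t^2*exp(4*t)/2 + 3*t*exp(4*t) + exp(4*t), t^2*exp(4*t)/2 - t*exp(4*t)]
  [9*t^2*exp(4*t)/2 - 3*t*exp(4*t), -9*t^2*exp(4*t)/2, 3*t^2*exp(4*t)/2 + exp(4*t)]

Strategy: write A = P · J · P⁻¹ where J is a Jordan canonical form, so e^{tA} = P · e^{tJ} · P⁻¹, and e^{tJ} can be computed block-by-block.

A has Jordan form
J =
  [4, 1, 0]
  [0, 4, 1]
  [0, 0, 4]
(up to reordering of blocks).

Per-block formulas:
  For a 3×3 Jordan block J_3(4): exp(t · J_3(4)) = e^(4t)·(I + t·N + (t^2/2)·N^2), where N is the 3×3 nilpotent shift.

After assembling e^{tJ} and conjugating by P, we get:

e^{tA} =
  [-3*t*exp(4*t) + exp(4*t), 3*t*exp(4*t), -t*exp(4*t)]
  [3*t^2*exp(4*t)/2 - 4*t*exp(4*t), -3*t^2*exp(4*t)/2 + 3*t*exp(4*t) + exp(4*t), t^2*exp(4*t)/2 - t*exp(4*t)]
  [9*t^2*exp(4*t)/2 - 3*t*exp(4*t), -9*t^2*exp(4*t)/2, 3*t^2*exp(4*t)/2 + exp(4*t)]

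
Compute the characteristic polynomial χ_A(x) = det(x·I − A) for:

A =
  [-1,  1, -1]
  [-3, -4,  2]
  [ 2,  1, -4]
x^3 + 9*x^2 + 27*x + 27

Expanding det(x·I − A) (e.g. by cofactor expansion or by noting that A is similar to its Jordan form J, which has the same characteristic polynomial as A) gives
  χ_A(x) = x^3 + 9*x^2 + 27*x + 27
which factors as (x + 3)^3. The eigenvalues (with algebraic multiplicities) are λ = -3 with multiplicity 3.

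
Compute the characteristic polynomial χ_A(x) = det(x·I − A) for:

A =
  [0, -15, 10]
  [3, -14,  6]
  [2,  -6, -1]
x^3 + 15*x^2 + 75*x + 125

Expanding det(x·I − A) (e.g. by cofactor expansion or by noting that A is similar to its Jordan form J, which has the same characteristic polynomial as A) gives
  χ_A(x) = x^3 + 15*x^2 + 75*x + 125
which factors as (x + 5)^3. The eigenvalues (with algebraic multiplicities) are λ = -5 with multiplicity 3.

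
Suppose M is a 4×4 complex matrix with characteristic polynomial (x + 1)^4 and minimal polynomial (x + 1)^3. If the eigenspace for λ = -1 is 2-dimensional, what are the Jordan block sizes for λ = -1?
Block sizes for λ = -1: [3, 1]

Step 1 — from the characteristic polynomial, algebraic multiplicity of λ = -1 is 4. From dim ker(M − (-1)·I) = 2, there are exactly 2 Jordan blocks for λ = -1.
Step 2 — from the minimal polynomial, the factor (x + 1)^3 tells us the largest block for λ = -1 has size 3.
Step 3 — with total size 4, 2 blocks, and largest block 3, the block sizes (in nonincreasing order) are [3, 1].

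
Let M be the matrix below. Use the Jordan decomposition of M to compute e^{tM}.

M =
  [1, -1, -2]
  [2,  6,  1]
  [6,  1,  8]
e^{tM} =
  [t^2*exp(5*t) - 4*t*exp(5*t) + exp(5*t), t^2*exp(5*t)/2 - t*exp(5*t), t^2*exp(5*t)/2 - 2*t*exp(5*t)]
  [2*t*exp(5*t), t*exp(5*t) + exp(5*t), t*exp(5*t)]
  [-2*t^2*exp(5*t) + 6*t*exp(5*t), -t^2*exp(5*t) + t*exp(5*t), -t^2*exp(5*t) + 3*t*exp(5*t) + exp(5*t)]

Strategy: write M = P · J · P⁻¹ where J is a Jordan canonical form, so e^{tM} = P · e^{tJ} · P⁻¹, and e^{tJ} can be computed block-by-block.

M has Jordan form
J =
  [5, 1, 0]
  [0, 5, 1]
  [0, 0, 5]
(up to reordering of blocks).

Per-block formulas:
  For a 3×3 Jordan block J_3(5): exp(t · J_3(5)) = e^(5t)·(I + t·N + (t^2/2)·N^2), where N is the 3×3 nilpotent shift.

After assembling e^{tJ} and conjugating by P, we get:

e^{tM} =
  [t^2*exp(5*t) - 4*t*exp(5*t) + exp(5*t), t^2*exp(5*t)/2 - t*exp(5*t), t^2*exp(5*t)/2 - 2*t*exp(5*t)]
  [2*t*exp(5*t), t*exp(5*t) + exp(5*t), t*exp(5*t)]
  [-2*t^2*exp(5*t) + 6*t*exp(5*t), -t^2*exp(5*t) + t*exp(5*t), -t^2*exp(5*t) + 3*t*exp(5*t) + exp(5*t)]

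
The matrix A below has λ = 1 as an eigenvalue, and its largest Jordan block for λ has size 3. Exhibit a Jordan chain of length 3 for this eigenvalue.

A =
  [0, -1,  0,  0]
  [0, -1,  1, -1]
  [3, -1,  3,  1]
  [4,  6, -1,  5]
A Jordan chain for λ = 1 of length 3:
v_1 = (-2, 2, 4, 0)ᵀ
v_2 = (0, 2, 4, -2)ᵀ
v_3 = (1, -1, 0, 0)ᵀ

Let N = A − (1)·I. We want v_3 with N^3 v_3 = 0 but N^2 v_3 ≠ 0; then v_{j-1} := N · v_j for j = 3, …, 2.

Pick v_3 = (1, -1, 0, 0)ᵀ.
Then v_2 = N · v_3 = (0, 2, 4, -2)ᵀ.
Then v_1 = N · v_2 = (-2, 2, 4, 0)ᵀ.

Sanity check: (A − (1)·I) v_1 = (0, 0, 0, 0)ᵀ = 0. ✓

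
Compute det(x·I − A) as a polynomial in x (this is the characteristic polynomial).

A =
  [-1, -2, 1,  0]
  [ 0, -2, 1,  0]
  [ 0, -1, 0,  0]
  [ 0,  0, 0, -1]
x^4 + 4*x^3 + 6*x^2 + 4*x + 1

Expanding det(x·I − A) (e.g. by cofactor expansion or by noting that A is similar to its Jordan form J, which has the same characteristic polynomial as A) gives
  χ_A(x) = x^4 + 4*x^3 + 6*x^2 + 4*x + 1
which factors as (x + 1)^4. The eigenvalues (with algebraic multiplicities) are λ = -1 with multiplicity 4.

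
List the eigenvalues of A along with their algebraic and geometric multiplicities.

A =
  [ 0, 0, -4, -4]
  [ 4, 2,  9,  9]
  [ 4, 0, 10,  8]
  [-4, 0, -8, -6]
λ = 0: alg = 1, geom = 1; λ = 2: alg = 3, geom = 2

Step 1 — factor the characteristic polynomial to read off the algebraic multiplicities:
  χ_A(x) = x*(x - 2)^3

Step 2 — compute geometric multiplicities via the rank-nullity identity g(λ) = n − rank(A − λI):
  rank(A − (0)·I) = 3, so dim ker(A − (0)·I) = n − 3 = 1
  rank(A − (2)·I) = 2, so dim ker(A − (2)·I) = n − 2 = 2

Summary:
  λ = 0: algebraic multiplicity = 1, geometric multiplicity = 1
  λ = 2: algebraic multiplicity = 3, geometric multiplicity = 2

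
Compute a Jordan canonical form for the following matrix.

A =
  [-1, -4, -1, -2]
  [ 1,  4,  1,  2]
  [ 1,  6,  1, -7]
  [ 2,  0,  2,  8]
J_1(0) ⊕ J_3(4)

The characteristic polynomial is
  det(x·I − A) = x^4 - 12*x^3 + 48*x^2 - 64*x = x*(x - 4)^3

Eigenvalues and multiplicities (the geometric multiplicity of λ is n − rank(A − λI), which equals the number of Jordan blocks for λ):
  λ = 0: algebraic multiplicity = 1, geometric multiplicity = 1
  λ = 4: algebraic multiplicity = 3, geometric multiplicity = 1

Determining the block sizes for each eigenvalue:
  λ = 0: one block (gm = 1), so the single block has size am = 1 → block sizes [1]
  λ = 4: one block (gm = 1), so the single block has size am = 3 → block sizes [3]

Assembling the blocks gives a Jordan form
J =
  [0, 0, 0, 0]
  [0, 4, 1, 0]
  [0, 0, 4, 1]
  [0, 0, 0, 4]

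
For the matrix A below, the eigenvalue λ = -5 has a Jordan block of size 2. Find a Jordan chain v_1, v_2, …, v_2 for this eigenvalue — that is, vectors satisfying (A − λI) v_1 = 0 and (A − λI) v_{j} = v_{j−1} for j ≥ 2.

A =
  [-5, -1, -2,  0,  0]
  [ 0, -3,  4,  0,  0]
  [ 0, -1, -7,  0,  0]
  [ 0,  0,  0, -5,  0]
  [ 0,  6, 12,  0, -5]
A Jordan chain for λ = -5 of length 2:
v_1 = (-1, 2, -1, 0, 6)ᵀ
v_2 = (0, 1, 0, 0, 0)ᵀ

Let N = A − (-5)·I. We want v_2 with N^2 v_2 = 0 but N^1 v_2 ≠ 0; then v_{j-1} := N · v_j for j = 2, …, 2.

Pick v_2 = (0, 1, 0, 0, 0)ᵀ.
Then v_1 = N · v_2 = (-1, 2, -1, 0, 6)ᵀ.

Sanity check: (A − (-5)·I) v_1 = (0, 0, 0, 0, 0)ᵀ = 0. ✓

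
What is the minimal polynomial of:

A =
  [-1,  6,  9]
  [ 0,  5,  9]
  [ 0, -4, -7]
x^2 + 2*x + 1

The characteristic polynomial is χ_A(x) = (x + 1)^3, so the eigenvalues are known. The minimal polynomial is
  m_A(x) = Π_λ (x − λ)^{k_λ}
where k_λ is the size of the *largest* Jordan block for λ (equivalently, the smallest k with (A − λI)^k v = 0 for every generalised eigenvector v of λ).

  λ = -1: largest Jordan block has size 2, contributing (x + 1)^2

So m_A(x) = (x + 1)^2 = x^2 + 2*x + 1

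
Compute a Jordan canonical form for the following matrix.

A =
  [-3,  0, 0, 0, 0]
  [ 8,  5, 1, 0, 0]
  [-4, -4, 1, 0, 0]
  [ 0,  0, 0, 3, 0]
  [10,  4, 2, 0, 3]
J_1(-3) ⊕ J_2(3) ⊕ J_1(3) ⊕ J_1(3)

The characteristic polynomial is
  det(x·I − A) = x^5 - 9*x^4 + 18*x^3 + 54*x^2 - 243*x + 243 = (x - 3)^4*(x + 3)

Eigenvalues and multiplicities (the geometric multiplicity of λ is n − rank(A − λI), which equals the number of Jordan blocks for λ):
  λ = -3: algebraic multiplicity = 1, geometric multiplicity = 1
  λ = 3: algebraic multiplicity = 4, geometric multiplicity = 3

Determining the block sizes for each eigenvalue:
  λ = -3: one block (gm = 1), so the single block has size am = 1 → block sizes [1]
  λ = 3: 3 blocks summing to 4 forces exactly one block of size 2 and the rest size 1 → block sizes [2, 1, 1]

Assembling the blocks gives a Jordan form
J =
  [-3, 0, 0, 0, 0]
  [ 0, 3, 1, 0, 0]
  [ 0, 0, 3, 0, 0]
  [ 0, 0, 0, 3, 0]
  [ 0, 0, 0, 0, 3]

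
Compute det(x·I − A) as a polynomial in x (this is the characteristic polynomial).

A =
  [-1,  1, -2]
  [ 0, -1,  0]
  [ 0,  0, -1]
x^3 + 3*x^2 + 3*x + 1

Expanding det(x·I − A) (e.g. by cofactor expansion or by noting that A is similar to its Jordan form J, which has the same characteristic polynomial as A) gives
  χ_A(x) = x^3 + 3*x^2 + 3*x + 1
which factors as (x + 1)^3. The eigenvalues (with algebraic multiplicities) are λ = -1 with multiplicity 3.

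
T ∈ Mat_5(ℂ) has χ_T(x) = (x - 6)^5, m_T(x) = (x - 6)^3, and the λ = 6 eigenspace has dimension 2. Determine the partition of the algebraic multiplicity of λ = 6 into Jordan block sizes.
Block sizes for λ = 6: [3, 2]

Step 1 — from the characteristic polynomial, algebraic multiplicity of λ = 6 is 5. From dim ker(T − (6)·I) = 2, there are exactly 2 Jordan blocks for λ = 6.
Step 2 — from the minimal polynomial, the factor (x − 6)^3 tells us the largest block for λ = 6 has size 3.
Step 3 — with total size 5, 2 blocks, and largest block 3, the block sizes (in nonincreasing order) are [3, 2].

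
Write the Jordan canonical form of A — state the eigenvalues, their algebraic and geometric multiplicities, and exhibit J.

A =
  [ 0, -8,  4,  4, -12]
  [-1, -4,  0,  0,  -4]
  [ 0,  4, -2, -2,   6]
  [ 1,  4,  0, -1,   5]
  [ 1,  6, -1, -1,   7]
J_3(0) ⊕ J_2(0)

The characteristic polynomial is
  det(x·I − A) = x^5

Eigenvalues and multiplicities (the geometric multiplicity of λ is n − rank(A − λI), which equals the number of Jordan blocks for λ):
  λ = 0: algebraic multiplicity = 5, geometric multiplicity = 2

Determining the block sizes for each eigenvalue:
  λ = 0: with am = 5 and gm = 2, the partition is not yet determined (e.g. several partitions of 5 into 2 parts exist). Let N = A − (0)·I. Computing rank(N^1) = 3, rank(N^2) = 1, rank(N^3) = 0; the number of blocks of size ≥ j is rank(N^{j−1}) − rank(N^j), giving [2, 2, 1]. So we have 1 block(s) of size 3, 1 block(s) of size 2 → block sizes [3, 2]

Assembling the blocks gives a Jordan form
J =
  [0, 1, 0, 0, 0]
  [0, 0, 1, 0, 0]
  [0, 0, 0, 0, 0]
  [0, 0, 0, 0, 1]
  [0, 0, 0, 0, 0]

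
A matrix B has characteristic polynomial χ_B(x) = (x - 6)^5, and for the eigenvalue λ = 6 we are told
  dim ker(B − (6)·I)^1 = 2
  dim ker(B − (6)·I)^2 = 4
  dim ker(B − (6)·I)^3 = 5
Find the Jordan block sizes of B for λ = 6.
Block sizes for λ = 6: [3, 2]

From the dimensions of kernels of powers, the number of Jordan blocks of size at least j is d_j − d_{j−1} where d_j = dim ker(N^j) (with d_0 = 0). Computing the differences gives [2, 2, 1].
The number of blocks of size exactly k is (#blocks of size ≥ k) − (#blocks of size ≥ k + 1), so the partition is: 1 block(s) of size 2, 1 block(s) of size 3.
In nonincreasing order the block sizes are [3, 2].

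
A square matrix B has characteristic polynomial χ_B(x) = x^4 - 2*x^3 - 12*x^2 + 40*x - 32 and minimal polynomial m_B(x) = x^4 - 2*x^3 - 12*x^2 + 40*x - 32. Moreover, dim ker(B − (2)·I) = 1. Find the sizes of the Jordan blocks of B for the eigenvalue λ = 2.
Block sizes for λ = 2: [3]

Step 1 — from the characteristic polynomial, algebraic multiplicity of λ = 2 is 3. From dim ker(B − (2)·I) = 1, there are exactly 1 Jordan blocks for λ = 2.
Step 2 — from the minimal polynomial, the factor (x − 2)^3 tells us the largest block for λ = 2 has size 3.
Step 3 — with total size 3, 1 blocks, and largest block 3, the block sizes (in nonincreasing order) are [3].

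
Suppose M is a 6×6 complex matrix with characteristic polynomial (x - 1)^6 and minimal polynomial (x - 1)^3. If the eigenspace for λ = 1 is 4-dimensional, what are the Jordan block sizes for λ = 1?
Block sizes for λ = 1: [3, 1, 1, 1]

Step 1 — from the characteristic polynomial, algebraic multiplicity of λ = 1 is 6. From dim ker(M − (1)·I) = 4, there are exactly 4 Jordan blocks for λ = 1.
Step 2 — from the minimal polynomial, the factor (x − 1)^3 tells us the largest block for λ = 1 has size 3.
Step 3 — with total size 6, 4 blocks, and largest block 3, the block sizes (in nonincreasing order) are [3, 1, 1, 1].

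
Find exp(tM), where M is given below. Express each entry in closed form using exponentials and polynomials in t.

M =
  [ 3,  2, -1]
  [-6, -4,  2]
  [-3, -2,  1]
e^{tM} =
  [3*t + 1, 2*t, -t]
  [-6*t, 1 - 4*t, 2*t]
  [-3*t, -2*t, t + 1]

Strategy: write M = P · J · P⁻¹ where J is a Jordan canonical form, so e^{tM} = P · e^{tJ} · P⁻¹, and e^{tJ} can be computed block-by-block.

M has Jordan form
J =
  [0, 1, 0]
  [0, 0, 0]
  [0, 0, 0]
(up to reordering of blocks).

Per-block formulas:
  For a 1×1 block at λ = 0: exp(t · [0]) = [e^(0t)].
  For a 2×2 Jordan block J_2(0): exp(t · J_2(0)) = e^(0t)·(I + t·N), where N is the 2×2 nilpotent shift.

After assembling e^{tJ} and conjugating by P, we get:

e^{tM} =
  [3*t + 1, 2*t, -t]
  [-6*t, 1 - 4*t, 2*t]
  [-3*t, -2*t, t + 1]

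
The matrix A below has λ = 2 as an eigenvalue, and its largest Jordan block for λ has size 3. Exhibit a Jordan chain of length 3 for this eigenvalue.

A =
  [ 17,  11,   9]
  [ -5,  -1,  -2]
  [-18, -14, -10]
A Jordan chain for λ = 2 of length 3:
v_1 = (8, -24, 16)ᵀ
v_2 = (15, -5, -18)ᵀ
v_3 = (1, 0, 0)ᵀ

Let N = A − (2)·I. We want v_3 with N^3 v_3 = 0 but N^2 v_3 ≠ 0; then v_{j-1} := N · v_j for j = 3, …, 2.

Pick v_3 = (1, 0, 0)ᵀ.
Then v_2 = N · v_3 = (15, -5, -18)ᵀ.
Then v_1 = N · v_2 = (8, -24, 16)ᵀ.

Sanity check: (A − (2)·I) v_1 = (0, 0, 0)ᵀ = 0. ✓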